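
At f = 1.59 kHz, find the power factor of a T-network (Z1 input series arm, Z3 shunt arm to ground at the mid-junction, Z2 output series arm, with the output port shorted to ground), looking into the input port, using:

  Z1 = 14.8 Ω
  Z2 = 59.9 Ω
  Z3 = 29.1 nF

Step 1 — Angular frequency: ω = 2π·f = 2π·1590 = 9990 rad/s.
Step 2 — Component impedances:
  Z1: Z = R = 14.8 Ω
  Z2: Z = R = 59.9 Ω
  Z3: Z = 1/(jωC) = -j/(ω·C) = 0 - j3440 Ω
Step 3 — With the output port shorted to ground, the output series arm Z2 runs from the junction to ground; the shunt arm Z3 also runs from the junction to ground. They appear in parallel: Z3 || Z2 = 59.88 - j1.043 Ω.
Step 4 — Series with input arm Z1: Z_in = Z1 + (Z3 || Z2) = 74.68 - j1.043 Ω = 74.69∠-0.8° Ω.
Step 5 — Power factor: PF = cos(φ) = Re(Z)/|Z| = 74.68/74.69 = 0.9999.
Step 6 — Type: Im(Z) = -1.043 ⇒ leading (phase φ = -0.8°).

PF = 0.9999 (leading, φ = -0.8°)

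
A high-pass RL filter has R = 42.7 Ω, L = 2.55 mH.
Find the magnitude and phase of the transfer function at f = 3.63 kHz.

Step 1 — Angular frequency: ω = 2π·3630 = 2.281e+04 rad/s.
Step 2 — Transfer function: H(jω) = jωL/(R + jωL).
Step 3 — Numerator jωL = j·58.16; denominator R + jωL = 42.7 + j58.16.
Step 4 — H = 0.6498 + j0.477.
Step 5 — Magnitude: |H| = 0.8061 (-1.9 dB); phase: φ = 36.3°.

|H| = 0.8061 (-1.9 dB), φ = 36.3°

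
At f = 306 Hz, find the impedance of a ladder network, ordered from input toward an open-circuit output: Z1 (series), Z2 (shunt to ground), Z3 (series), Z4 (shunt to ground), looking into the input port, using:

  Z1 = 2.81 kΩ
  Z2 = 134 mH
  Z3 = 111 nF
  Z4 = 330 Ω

Step 1 — Angular frequency: ω = 2π·f = 2π·306 = 1923 rad/s.
Step 2 — Component impedances:
  Z1: Z = R = 2810 Ω
  Z2: Z = jωL = j·1923·0.134 = 0 + j257.6 Ω
  Z3: Z = 1/(jωC) = -j/(ω·C) = 0 - j4686 Ω
  Z4: Z = R = 330 Ω
Step 3 — Ladder network (open output): work backward from the far end, alternating series and parallel combinations. Z_in = 2811 + j272.5 Ω = 2824∠5.5° Ω.

Z = 2811 + j272.5 Ω = 2824∠5.5° Ω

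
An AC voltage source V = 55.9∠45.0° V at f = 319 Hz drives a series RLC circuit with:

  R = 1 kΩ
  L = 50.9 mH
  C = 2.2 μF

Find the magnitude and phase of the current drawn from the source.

Step 1 — Angular frequency: ω = 2π·f = 2π·319 = 2004 rad/s.
Step 2 — Component impedances:
  R: Z = R = 1000 Ω
  L: Z = jωL = j·2004·0.0509 = 0 + j102 Ω
  C: Z = 1/(jωC) = -j/(ω·C) = 0 - j226.8 Ω
Step 3 — Series combination: Z_total = R + L + C = 1000 - j124.8 Ω = 1008∠-7.1° Ω.
Step 4 — Source phasor: V = 55.9∠45.0° V = 39.53 + j39.53 V.
Step 5 — Ohm's law: I = V / Z_total = (39.53 + j39.53) / (1000 - j124.8) = 0.03407 + j0.04378 A.
Step 6 — Convert to polar: |I| = 0.05547 A, ∠I = 52.1°.

I = 0.05547∠52.1° A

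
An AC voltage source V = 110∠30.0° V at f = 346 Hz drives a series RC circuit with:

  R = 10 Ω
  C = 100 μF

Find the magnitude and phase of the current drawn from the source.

Step 1 — Angular frequency: ω = 2π·f = 2π·346 = 2174 rad/s.
Step 2 — Component impedances:
  R: Z = R = 10 Ω
  C: Z = 1/(jωC) = -j/(ω·C) = 0 - j4.6 Ω
Step 3 — Series combination: Z_total = R + C = 10 - j4.6 Ω = 11.01∠-24.7° Ω.
Step 4 — Source phasor: V = 110∠30.0° V = 95.26 + j55 V.
Step 5 — Ohm's law: I = V / Z_total = (95.26 + j55) / (10 - j4.6) = 5.775 + j8.156 A.
Step 6 — Convert to polar: |I| = 9.993 A, ∠I = 54.7°.

I = 9.993∠54.7° A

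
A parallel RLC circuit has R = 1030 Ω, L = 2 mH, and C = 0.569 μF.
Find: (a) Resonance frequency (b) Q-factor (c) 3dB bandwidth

Step 1 — Resonance: ω₀ = 1/√(LC) = 1/√(0.002·5.69e-07) = 2.964e+04 rad/s.
Step 2 — f₀ = ω₀/(2π) = 4718 Hz.
Step 3 — Parallel Q: Q = R/(ω₀L) = 1030/(2.964e+04·0.002) = 17.37.
Step 4 — Bandwidth: Δω = ω₀/Q = 1706 rad/s; BW = Δω/(2π) = 271.6 Hz.

(a) f₀ = 4718 Hz  (b) Q = 17.37  (c) BW = 271.6 Hz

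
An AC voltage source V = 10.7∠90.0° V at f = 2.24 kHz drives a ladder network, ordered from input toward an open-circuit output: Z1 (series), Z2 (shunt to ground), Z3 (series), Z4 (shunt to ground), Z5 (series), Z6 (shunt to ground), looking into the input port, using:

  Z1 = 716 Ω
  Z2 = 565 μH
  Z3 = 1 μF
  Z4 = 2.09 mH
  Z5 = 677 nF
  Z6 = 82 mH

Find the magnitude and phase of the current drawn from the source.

Step 1 — Angular frequency: ω = 2π·f = 2π·2240 = 1.407e+04 rad/s.
Step 2 — Component impedances:
  Z1: Z = R = 716 Ω
  Z2: Z = jωL = j·1.407e+04·0.000565 = 0 + j7.952 Ω
  Z3: Z = 1/(jωC) = -j/(ω·C) = 0 - j71.05 Ω
  Z4: Z = jωL = j·1.407e+04·0.00209 = 0 + j29.42 Ω
  Z5: Z = 1/(jωC) = -j/(ω·C) = 0 - j105 Ω
  Z6: Z = jωL = j·1.407e+04·0.082 = 0 + j1154 Ω
Step 3 — Ladder network (open output): work backward from the far end, alternating series and parallel combinations. Z_in = 716 + j9.786 Ω = 716.1∠0.8° Ω.
Step 4 — Source phasor: V = 10.7∠90.0° V = 0 + j10.7 V.
Step 5 — Ohm's law: I = V / Z_total = (0 + j10.7) / (716 + j9.786) = 0.0002042 + j0.01494 A.
Step 6 — Convert to polar: |I| = 0.01494 A, ∠I = 89.2°.

I = 0.01494∠89.2° A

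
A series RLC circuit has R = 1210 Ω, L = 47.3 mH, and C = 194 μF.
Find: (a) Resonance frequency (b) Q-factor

Step 1 — Resonance condition Im(Z)=0 gives ω₀ = 1/√(LC).
Step 2 — ω₀ = 1/√(0.0473·0.000194) = 330.1 rad/s.
Step 3 — f₀ = ω₀/(2π) = 52.54 Hz.
Step 4 — Series Q: Q = ω₀L/R = 330.1·0.0473/1210 = 0.0129.

(a) f₀ = 52.54 Hz  (b) Q = 0.0129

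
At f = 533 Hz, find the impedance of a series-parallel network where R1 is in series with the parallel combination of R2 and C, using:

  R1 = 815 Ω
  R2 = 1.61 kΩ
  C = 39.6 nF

Step 1 — Angular frequency: ω = 2π·f = 2π·533 = 3349 rad/s.
Step 2 — Component impedances:
  R1: Z = R = 815 Ω
  R2: Z = R = 1610 Ω
  C: Z = 1/(jωC) = -j/(ω·C) = 0 - j7540 Ω
Step 3 — Parallel branch: R2 || C = 1/(1/R2 + 1/C) = 1540 - j328.8 Ω.
Step 4 — Series with R1: Z_total = R1 + (R2 || C) = 2355 - j328.8 Ω = 2378∠-7.9° Ω.

Z = 2355 - j328.8 Ω = 2378∠-7.9° Ω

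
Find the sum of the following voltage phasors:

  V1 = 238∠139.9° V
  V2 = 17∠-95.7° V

Step 1 — Convert each phasor to rectangular form:
  V1 = 238·(cos(139.9°) + j·sin(139.9°)) = -182.1 + j153.3 V
  V2 = 17·(cos(-95.7°) + j·sin(-95.7°)) = -1.688 - j16.92 V
Step 2 — Sum components: V_total = -183.7 + j136.4 V.
Step 3 — Convert to polar: |V_total| = 228.8 V, ∠V_total = 143.4°.

V_total = 228.8∠143.4° V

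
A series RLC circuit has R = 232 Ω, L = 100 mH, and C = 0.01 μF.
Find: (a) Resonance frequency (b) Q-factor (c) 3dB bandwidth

Step 1 — Resonance condition Im(Z)=0 gives ω₀ = 1/√(LC).
Step 2 — ω₀ = 1/√(0.1·1e-08) = 3.162e+04 rad/s.
Step 3 — f₀ = ω₀/(2π) = 5033 Hz.
Step 4 — Series Q: Q = ω₀L/R = 3.162e+04·0.1/232 = 13.63.
Step 5 — 3dB bandwidth: Δω = ω₀/Q = 2320 rad/s; BW = Δω/(2π) = 369.2 Hz.

(a) f₀ = 5033 Hz  (b) Q = 13.63  (c) BW = 369.2 Hz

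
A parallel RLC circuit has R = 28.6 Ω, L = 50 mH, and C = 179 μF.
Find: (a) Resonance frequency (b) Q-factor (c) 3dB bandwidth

Step 1 — Resonance: ω₀ = 1/√(LC) = 1/√(0.05·0.000179) = 334.3 rad/s.
Step 2 — f₀ = ω₀/(2π) = 53.2 Hz.
Step 3 — Parallel Q: Q = R/(ω₀L) = 28.6/(334.3·0.05) = 1.711.
Step 4 — Bandwidth: Δω = ω₀/Q = 195.3 rad/s; BW = Δω/(2π) = 31.09 Hz.

(a) f₀ = 53.2 Hz  (b) Q = 1.711  (c) BW = 31.09 Hz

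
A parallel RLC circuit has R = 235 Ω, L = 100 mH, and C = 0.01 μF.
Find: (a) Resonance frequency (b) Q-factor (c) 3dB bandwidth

Step 1 — Resonance: ω₀ = 1/√(LC) = 1/√(0.1·1e-08) = 3.162e+04 rad/s.
Step 2 — f₀ = ω₀/(2π) = 5033 Hz.
Step 3 — Parallel Q: Q = R/(ω₀L) = 235/(3.162e+04·0.1) = 0.07431.
Step 4 — Bandwidth: Δω = ω₀/Q = 4.255e+05 rad/s; BW = Δω/(2π) = 6.773e+04 Hz.

(a) f₀ = 5033 Hz  (b) Q = 0.07431  (c) BW = 6.773e+04 Hz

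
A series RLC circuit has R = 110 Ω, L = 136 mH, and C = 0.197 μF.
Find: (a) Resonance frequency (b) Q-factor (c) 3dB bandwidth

Step 1 — Resonance condition Im(Z)=0 gives ω₀ = 1/√(LC).
Step 2 — ω₀ = 1/√(0.136·1.97e-07) = 6109 rad/s.
Step 3 — f₀ = ω₀/(2π) = 972.3 Hz.
Step 4 — Series Q: Q = ω₀L/R = 6109·0.136/110 = 7.553.
Step 5 — 3dB bandwidth: Δω = ω₀/Q = 808.8 rad/s; BW = Δω/(2π) = 128.7 Hz.

(a) f₀ = 972.3 Hz  (b) Q = 7.553  (c) BW = 128.7 Hz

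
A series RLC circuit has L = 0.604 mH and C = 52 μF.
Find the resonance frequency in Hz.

Step 1 — Resonance condition Im(Z)=0 gives ω₀ = 1/√(LC).
Step 2 — ω₀ = 1/√(0.000604·5.2e-05) = 5643 rad/s.
Step 3 — f₀ = ω₀/(2π) = 898 Hz.

f₀ = 898 Hz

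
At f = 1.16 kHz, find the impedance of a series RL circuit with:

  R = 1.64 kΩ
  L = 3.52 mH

Step 1 — Angular frequency: ω = 2π·f = 2π·1160 = 7288 rad/s.
Step 2 — Component impedances:
  R: Z = R = 1640 Ω
  L: Z = jωL = j·7288·0.00352 = 0 + j25.66 Ω
Step 3 — Series combination: Z_total = R + L = 1640 + j25.66 Ω = 1640∠0.9° Ω.

Z = 1640 + j25.66 Ω = 1640∠0.9° Ω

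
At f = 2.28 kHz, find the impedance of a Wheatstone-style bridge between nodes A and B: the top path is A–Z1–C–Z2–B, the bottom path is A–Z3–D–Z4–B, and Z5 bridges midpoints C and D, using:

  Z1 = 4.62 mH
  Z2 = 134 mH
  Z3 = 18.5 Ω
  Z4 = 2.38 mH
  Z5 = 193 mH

Step 1 — Angular frequency: ω = 2π·f = 2π·2280 = 1.433e+04 rad/s.
Step 2 — Component impedances:
  Z1: Z = jωL = j·1.433e+04·0.00462 = 0 + j66.18 Ω
  Z2: Z = jωL = j·1.433e+04·0.134 = 0 + j1920 Ω
  Z3: Z = R = 18.5 Ω
  Z4: Z = jωL = j·1.433e+04·0.00238 = 0 + j34.1 Ω
  Z5: Z = jωL = j·1.433e+04·0.193 = 0 + j2765 Ω
Step 3 — Bridge requires nodal analysis (the Z5 bridge couples midpoints C and D, so the two paths cannot be reduced to a simple series/parallel combination). Setting node B to ground and injecting 1 A at node A, the 3-node admittance system at A, C, D solves to V_A = Z_AB = 17.89 + j33.79 Ω = 38.24∠62.1° Ω.

Z = 17.89 + j33.79 Ω = 38.24∠62.1° Ω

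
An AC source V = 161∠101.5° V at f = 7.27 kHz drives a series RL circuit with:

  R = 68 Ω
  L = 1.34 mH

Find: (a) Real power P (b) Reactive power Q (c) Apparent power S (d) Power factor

Step 1 — Angular frequency: ω = 2π·f = 2π·7270 = 4.568e+04 rad/s.
Step 2 — Component impedances:
  R: Z = R = 68 Ω
  L: Z = jωL = j·4.568e+04·0.00134 = 0 + j61.21 Ω
Step 3 — Series combination: Z_total = R + L = 68 + j61.21 Ω = 91.49∠42.0° Ω.
Step 4 — Source phasor: V = 161∠101.5° V = -32.1 + j157.8 V.
Step 5 — Current: I = V / Z = 0.8929 + j1.516 A = 1.76∠59.5° A.
Step 6 — Complex power: S = V·I* = 210.6 + j189.5 VA.
Step 7 — Real power: P = Re(S) = 210.6 W.
Step 8 — Reactive power: Q = Im(S) = 189.5 VAR.
Step 9 — Apparent power: |S| = 283.3 VA.
Step 10 — Power factor: PF = P/|S| = 0.7432 (lagging).

(a) P = 210.6 W  (b) Q = 189.5 VAR  (c) S = 283.3 VA  (d) PF = 0.7432 (lagging)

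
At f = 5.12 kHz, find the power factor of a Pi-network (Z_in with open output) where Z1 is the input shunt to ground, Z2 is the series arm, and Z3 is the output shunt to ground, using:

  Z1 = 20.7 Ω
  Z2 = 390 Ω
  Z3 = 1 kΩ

Step 1 — Angular frequency: ω = 2π·f = 2π·5120 = 3.217e+04 rad/s.
Step 2 — Component impedances:
  Z1: Z = R = 20.7 Ω
  Z2: Z = R = 390 Ω
  Z3: Z = R = 1000 Ω
Step 3 — With open output, the series arm Z2 and the output shunt Z3 appear in series to ground: Z2 + Z3 = 1390 Ω.
Step 4 — Parallel with input shunt Z1: Z_in = Z1 || (Z2 + Z3) = 20.4 Ω = 20.4∠0.0° Ω.
Step 5 — Power factor: PF = cos(φ) = Re(Z)/|Z| = 20.4/20.4 = 1.
Step 6 — Type: Im(Z) = 0 ⇒ unity (phase φ = 0.0°).

PF = 1 (unity, φ = 0.0°)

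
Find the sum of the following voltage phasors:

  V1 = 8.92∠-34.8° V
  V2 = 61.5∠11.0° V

Step 1 — Convert each phasor to rectangular form:
  V1 = 8.92·(cos(-34.8°) + j·sin(-34.8°)) = 7.325 - j5.091 V
  V2 = 61.5·(cos(11.0°) + j·sin(11.0°)) = 60.37 + j11.73 V
Step 2 — Sum components: V_total = 67.69 + j6.644 V.
Step 3 — Convert to polar: |V_total| = 68.02 V, ∠V_total = 5.6°.

V_total = 68.02∠5.6° V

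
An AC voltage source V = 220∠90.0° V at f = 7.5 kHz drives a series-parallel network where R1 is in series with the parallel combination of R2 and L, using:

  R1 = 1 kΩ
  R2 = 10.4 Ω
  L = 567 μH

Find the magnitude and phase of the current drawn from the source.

Step 1 — Angular frequency: ω = 2π·f = 2π·7500 = 4.712e+04 rad/s.
Step 2 — Component impedances:
  R1: Z = R = 1000 Ω
  R2: Z = R = 10.4 Ω
  L: Z = jωL = j·4.712e+04·0.000567 = 0 + j26.72 Ω
Step 3 — Parallel branch: R2 || L = 1/(1/R2 + 1/L) = 9.032 + j3.515 Ω.
Step 4 — Series with R1: Z_total = R1 + (R2 || L) = 1009 + j3.515 Ω = 1009∠0.2° Ω.
Step 5 — Source phasor: V = 220∠90.0° V = 0 + j220 V.
Step 6 — Ohm's law: I = V / Z_total = (0 + j220) / (1009 + j3.515) = 0.0007596 + j0.218 A.
Step 7 — Convert to polar: |I| = 0.218 A, ∠I = 89.8°.

I = 0.218∠89.8° A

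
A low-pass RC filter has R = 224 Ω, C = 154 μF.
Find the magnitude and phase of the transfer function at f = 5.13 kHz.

Step 1 — Angular frequency: ω = 2π·5130 = 3.223e+04 rad/s.
Step 2 — Transfer function: H(jω) = 1/(1 + jωRC).
Step 3 — Denominator: 1 + jωRC = 1 + j·3.223e+04·224·0.000154 = 1 + j1112.
Step 4 — H = 8.088e-07 - j0.0008994.
Step 5 — Magnitude: |H| = 0.0008994 (-60.9 dB); phase: φ = -89.9°.

|H| = 0.0008994 (-60.9 dB), φ = -89.9°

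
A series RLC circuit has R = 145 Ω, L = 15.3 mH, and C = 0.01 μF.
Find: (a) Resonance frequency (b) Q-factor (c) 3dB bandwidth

Step 1 — Resonance condition Im(Z)=0 gives ω₀ = 1/√(LC).
Step 2 — ω₀ = 1/√(0.0153·1e-08) = 8.085e+04 rad/s.
Step 3 — f₀ = ω₀/(2π) = 1.287e+04 Hz.
Step 4 — Series Q: Q = ω₀L/R = 8.085e+04·0.0153/145 = 8.531.
Step 5 — 3dB bandwidth: Δω = ω₀/Q = 9477 rad/s; BW = Δω/(2π) = 1508 Hz.

(a) f₀ = 1.287e+04 Hz  (b) Q = 8.531  (c) BW = 1508 Hz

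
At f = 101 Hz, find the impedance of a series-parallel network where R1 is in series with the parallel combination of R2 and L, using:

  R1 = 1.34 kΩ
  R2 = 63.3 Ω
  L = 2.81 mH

Step 1 — Angular frequency: ω = 2π·f = 2π·101 = 634.6 rad/s.
Step 2 — Component impedances:
  R1: Z = R = 1340 Ω
  R2: Z = R = 63.3 Ω
  L: Z = jωL = j·634.6·0.00281 = 0 + j1.783 Ω
Step 3 — Parallel branch: R2 || L = 1/(1/R2 + 1/L) = 0.0502 + j1.782 Ω.
Step 4 — Series with R1: Z_total = R1 + (R2 || L) = 1340 + j1.782 Ω = 1340∠0.1° Ω.

Z = 1340 + j1.782 Ω = 1340∠0.1° Ω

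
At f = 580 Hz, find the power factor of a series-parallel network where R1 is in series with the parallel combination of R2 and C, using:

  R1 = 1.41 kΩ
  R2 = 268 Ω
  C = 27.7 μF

Step 1 — Angular frequency: ω = 2π·f = 2π·580 = 3644 rad/s.
Step 2 — Component impedances:
  R1: Z = R = 1410 Ω
  R2: Z = R = 268 Ω
  C: Z = 1/(jωC) = -j/(ω·C) = 0 - j9.906 Ω
Step 3 — Parallel branch: R2 || C = 1/(1/R2 + 1/C) = 0.3657 - j9.893 Ω.
Step 4 — Series with R1: Z_total = R1 + (R2 || C) = 1410 - j9.893 Ω = 1410∠-0.4° Ω.
Step 5 — Power factor: PF = cos(φ) = Re(Z)/|Z| = 1410/1410 = 1.
Step 6 — Type: Im(Z) = -9.893 ⇒ leading (phase φ = -0.4°).

PF = 1 (leading, φ = -0.4°)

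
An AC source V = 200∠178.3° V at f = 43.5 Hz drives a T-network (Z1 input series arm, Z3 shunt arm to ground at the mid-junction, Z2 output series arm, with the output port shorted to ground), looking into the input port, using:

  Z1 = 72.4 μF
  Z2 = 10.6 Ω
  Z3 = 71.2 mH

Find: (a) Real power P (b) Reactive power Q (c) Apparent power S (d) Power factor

Step 1 — Angular frequency: ω = 2π·f = 2π·43.5 = 273.3 rad/s.
Step 2 — Component impedances:
  Z1: Z = 1/(jωC) = -j/(ω·C) = 0 - j50.54 Ω
  Z2: Z = R = 10.6 Ω
  Z3: Z = jωL = j·273.3·0.0712 = 0 + j19.46 Ω
Step 3 — With the output port shorted to ground, the output series arm Z2 runs from the junction to ground; the shunt arm Z3 also runs from the junction to ground. They appear in parallel: Z3 || Z2 = 8.175 + j4.453 Ω.
Step 4 — Series with input arm Z1: Z_in = Z1 + (Z3 || Z2) = 8.175 - j46.08 Ω = 46.8∠-79.9° Ω.
Step 5 — Source phasor: V = 200∠178.3° V = -199.9 + j5.933 V.
Step 6 — Current: I = V / Z = -0.8709 - j4.184 A = 4.273∠-101.8° A.
Step 7 — Complex power: S = V·I* = 149.3 - j841.5 VA.
Step 8 — Real power: P = Re(S) = 149.3 W.
Step 9 — Reactive power: Q = Im(S) = -841.5 VAR.
Step 10 — Apparent power: |S| = 854.7 VA.
Step 11 — Power factor: PF = P/|S| = 0.1747 (leading).

(a) P = 149.3 W  (b) Q = -841.5 VAR  (c) S = 854.7 VA  (d) PF = 0.1747 (leading)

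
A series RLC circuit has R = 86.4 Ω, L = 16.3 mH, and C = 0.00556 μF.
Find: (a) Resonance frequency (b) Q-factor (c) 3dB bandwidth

Step 1 — Resonance: ω₀ = 1/√(LC) = 1/√(0.0163·5.56e-09) = 1.05e+05 rad/s.
Step 2 — f₀ = ω₀/(2π) = 1.672e+04 Hz.
Step 3 — Series Q: Q = ω₀L/R = 1.05e+05·0.0163/86.4 = 19.82.
Step 4 — Bandwidth: Δω = ω₀/Q = 5301 rad/s; BW = Δω/(2π) = 843.6 Hz.

(a) f₀ = 1.672e+04 Hz  (b) Q = 19.82  (c) BW = 843.6 Hz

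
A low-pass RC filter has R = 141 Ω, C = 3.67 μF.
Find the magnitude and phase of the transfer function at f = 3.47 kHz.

Step 1 — Angular frequency: ω = 2π·3470 = 2.18e+04 rad/s.
Step 2 — Transfer function: H(jω) = 1/(1 + jωRC).
Step 3 — Denominator: 1 + jωRC = 1 + j·2.18e+04·141·3.67e-06 = 1 + j11.28.
Step 4 — H = 0.007795 - j0.08794.
Step 5 — Magnitude: |H| = 0.08829 (-21.1 dB); phase: φ = -84.9°.

|H| = 0.08829 (-21.1 dB), φ = -84.9°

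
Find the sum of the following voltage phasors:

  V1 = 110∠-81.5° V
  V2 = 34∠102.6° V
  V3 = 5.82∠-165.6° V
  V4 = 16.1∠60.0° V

Step 1 — Convert each phasor to rectangular form:
  V1 = 110·(cos(-81.5°) + j·sin(-81.5°)) = 16.26 - j108.8 V
  V2 = 34·(cos(102.6°) + j·sin(102.6°)) = -7.417 + j33.18 V
  V3 = 5.82·(cos(-165.6°) + j·sin(-165.6°)) = -5.637 - j1.447 V
  V4 = 16.1·(cos(60.0°) + j·sin(60.0°)) = 8.05 + j13.94 V
Step 2 — Sum components: V_total = 11.26 - j63.11 V.
Step 3 — Convert to polar: |V_total| = 64.11 V, ∠V_total = -79.9°.

V_total = 64.11∠-79.9° V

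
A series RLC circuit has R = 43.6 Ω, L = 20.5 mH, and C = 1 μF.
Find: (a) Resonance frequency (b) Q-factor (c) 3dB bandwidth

Step 1 — Resonance: ω₀ = 1/√(LC) = 1/√(0.0205·1e-06) = 6984 rad/s.
Step 2 — f₀ = ω₀/(2π) = 1112 Hz.
Step 3 — Series Q: Q = ω₀L/R = 6984·0.0205/43.6 = 3.284.
Step 4 — Bandwidth: Δω = ω₀/Q = 2127 rad/s; BW = Δω/(2π) = 338.5 Hz.

(a) f₀ = 1112 Hz  (b) Q = 3.284  (c) BW = 338.5 Hz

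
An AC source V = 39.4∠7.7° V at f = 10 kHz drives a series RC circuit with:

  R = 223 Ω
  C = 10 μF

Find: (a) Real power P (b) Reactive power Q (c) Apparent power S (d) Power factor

Step 1 — Angular frequency: ω = 2π·f = 2π·1e+04 = 6.283e+04 rad/s.
Step 2 — Component impedances:
  R: Z = R = 223 Ω
  C: Z = 1/(jωC) = -j/(ω·C) = 0 - j1.592 Ω
Step 3 — Series combination: Z_total = R + C = 223 - j1.592 Ω = 223∠-0.4° Ω.
Step 4 — Source phasor: V = 39.4∠7.7° V = 39.04 + j5.279 V.
Step 5 — Current: I = V / Z = 0.1749 + j0.02492 A = 0.1767∠8.1° A.
Step 6 — Complex power: S = V·I* = 6.961 - j0.04968 VA.
Step 7 — Real power: P = Re(S) = 6.961 W.
Step 8 — Reactive power: Q = Im(S) = -0.04968 VAR.
Step 9 — Apparent power: |S| = 6.961 VA.
Step 10 — Power factor: PF = P/|S| = 1 (leading).

(a) P = 6.961 W  (b) Q = -0.04968 VAR  (c) S = 6.961 VA  (d) PF = 1 (leading)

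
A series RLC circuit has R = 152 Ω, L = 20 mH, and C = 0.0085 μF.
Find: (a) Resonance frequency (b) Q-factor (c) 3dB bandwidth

Step 1 — Resonance condition Im(Z)=0 gives ω₀ = 1/√(LC).
Step 2 — ω₀ = 1/√(0.02·8.5e-09) = 7.67e+04 rad/s.
Step 3 — f₀ = ω₀/(2π) = 1.221e+04 Hz.
Step 4 — Series Q: Q = ω₀L/R = 7.67e+04·0.02/152 = 10.09.
Step 5 — 3dB bandwidth: Δω = ω₀/Q = 7600 rad/s; BW = Δω/(2π) = 1210 Hz.

(a) f₀ = 1.221e+04 Hz  (b) Q = 10.09  (c) BW = 1210 Hz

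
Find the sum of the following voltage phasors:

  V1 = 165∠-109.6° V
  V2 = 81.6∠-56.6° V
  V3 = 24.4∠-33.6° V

Step 1 — Convert each phasor to rectangular form:
  V1 = 165·(cos(-109.6°) + j·sin(-109.6°)) = -55.35 - j155.4 V
  V2 = 81.6·(cos(-56.6°) + j·sin(-56.6°)) = 44.92 - j68.12 V
  V3 = 24.4·(cos(-33.6°) + j·sin(-33.6°)) = 20.32 - j13.5 V
Step 2 — Sum components: V_total = 9.893 - j237.1 V.
Step 3 — Convert to polar: |V_total| = 237.3 V, ∠V_total = -87.6°.

V_total = 237.3∠-87.6° V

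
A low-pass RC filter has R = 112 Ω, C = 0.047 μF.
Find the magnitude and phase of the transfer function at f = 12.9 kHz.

Step 1 — Angular frequency: ω = 2π·1.29e+04 = 8.105e+04 rad/s.
Step 2 — Transfer function: H(jω) = 1/(1 + jωRC).
Step 3 — Denominator: 1 + jωRC = 1 + j·8.105e+04·112·4.7e-08 = 1 + j0.4267.
Step 4 — H = 0.846 - j0.361.
Step 5 — Magnitude: |H| = 0.9198 (-0.7 dB); phase: φ = -23.1°.

|H| = 0.9198 (-0.7 dB), φ = -23.1°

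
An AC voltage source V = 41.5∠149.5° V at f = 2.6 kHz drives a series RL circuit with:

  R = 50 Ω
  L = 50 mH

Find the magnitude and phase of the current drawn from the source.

Step 1 — Angular frequency: ω = 2π·f = 2π·2600 = 1.634e+04 rad/s.
Step 2 — Component impedances:
  R: Z = R = 50 Ω
  L: Z = jωL = j·1.634e+04·0.05 = 0 + j816.8 Ω
Step 3 — Series combination: Z_total = R + L = 50 + j816.8 Ω = 818.3∠86.5° Ω.
Step 4 — Source phasor: V = 41.5∠149.5° V = -35.76 + j21.06 V.
Step 5 — Ohm's law: I = V / Z_total = (-35.76 + j21.06) / (50 + j816.8) = 0.02302 + j0.04519 A.
Step 6 — Convert to polar: |I| = 0.05071 A, ∠I = 63.0°.

I = 0.05071∠63.0° A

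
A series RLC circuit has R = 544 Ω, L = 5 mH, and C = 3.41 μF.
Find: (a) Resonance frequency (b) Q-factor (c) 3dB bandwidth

Step 1 — Resonance condition Im(Z)=0 gives ω₀ = 1/√(LC).
Step 2 — ω₀ = 1/√(0.005·3.41e-06) = 7658 rad/s.
Step 3 — f₀ = ω₀/(2π) = 1219 Hz.
Step 4 — Series Q: Q = ω₀L/R = 7658·0.005/544 = 0.07039.
Step 5 — 3dB bandwidth: Δω = ω₀/Q = 1.088e+05 rad/s; BW = Δω/(2π) = 1.732e+04 Hz.

(a) f₀ = 1219 Hz  (b) Q = 0.07039  (c) BW = 1.732e+04 Hz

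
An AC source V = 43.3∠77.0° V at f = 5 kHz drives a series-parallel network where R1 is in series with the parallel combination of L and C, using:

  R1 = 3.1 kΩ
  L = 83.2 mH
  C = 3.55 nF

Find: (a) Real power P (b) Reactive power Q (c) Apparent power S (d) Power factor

Step 1 — Angular frequency: ω = 2π·f = 2π·5000 = 3.142e+04 rad/s.
Step 2 — Component impedances:
  R1: Z = R = 3100 Ω
  L: Z = jωL = j·3.142e+04·0.0832 = 0 + j2614 Ω
  C: Z = 1/(jωC) = -j/(ω·C) = 0 - j8966 Ω
Step 3 — Parallel branch: L || C = 1/(1/L + 1/C) = 0 + j3689 Ω.
Step 4 — Series with R1: Z_total = R1 + (L || C) = 3100 + j3689 Ω = 4819∠50.0° Ω.
Step 5 — Source phasor: V = 43.3∠77.0° V = 9.74 + j42.19 V.
Step 6 — Current: I = V / Z = 0.008003 + j0.004085 A = 0.008986∠27.0° A.
Step 7 — Complex power: S = V·I* = 0.2503 + j0.2979 VA.
Step 8 — Real power: P = Re(S) = 0.2503 W.
Step 9 — Reactive power: Q = Im(S) = 0.2979 VAR.
Step 10 — Apparent power: |S| = 0.3891 VA.
Step 11 — Power factor: PF = P/|S| = 0.6433 (lagging).

(a) P = 0.2503 W  (b) Q = 0.2979 VAR  (c) S = 0.3891 VA  (d) PF = 0.6433 (lagging)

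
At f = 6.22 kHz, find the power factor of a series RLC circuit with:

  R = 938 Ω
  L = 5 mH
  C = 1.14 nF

Step 1 — Angular frequency: ω = 2π·f = 2π·6220 = 3.908e+04 rad/s.
Step 2 — Component impedances:
  R: Z = R = 938 Ω
  L: Z = jωL = j·3.908e+04·0.005 = 0 + j195.4 Ω
  C: Z = 1/(jωC) = -j/(ω·C) = 0 - j2.245e+04 Ω
Step 3 — Series combination: Z_total = R + L + C = 938 - j2.225e+04 Ω = 2.227e+04∠-87.6° Ω.
Step 4 — Power factor: PF = cos(φ) = Re(Z)/|Z| = 938/2.227e+04 = 0.04212.
Step 5 — Type: Im(Z) = -2.225e+04 ⇒ leading (phase φ = -87.6°).

PF = 0.04212 (leading, φ = -87.6°)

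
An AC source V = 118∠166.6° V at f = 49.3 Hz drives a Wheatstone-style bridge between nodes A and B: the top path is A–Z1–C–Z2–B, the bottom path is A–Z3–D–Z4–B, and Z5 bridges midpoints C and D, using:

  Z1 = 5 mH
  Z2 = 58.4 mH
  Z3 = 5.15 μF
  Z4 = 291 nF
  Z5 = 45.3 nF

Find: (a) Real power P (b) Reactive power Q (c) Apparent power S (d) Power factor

Step 1 — Angular frequency: ω = 2π·f = 2π·49.3 = 309.8 rad/s.
Step 2 — Component impedances:
  Z1: Z = jωL = j·309.8·0.005 = 0 + j1.549 Ω
  Z2: Z = jωL = j·309.8·0.0584 = 0 + j18.09 Ω
  Z3: Z = 1/(jωC) = -j/(ω·C) = 0 - j626.9 Ω
  Z4: Z = 1/(jωC) = -j/(ω·C) = 0 - j1.109e+04 Ω
  Z5: Z = 1/(jωC) = -j/(ω·C) = 0 - j7.126e+04 Ω
Step 3 — Bridge requires nodal analysis (the Z5 bridge couples midpoints C and D, so the two paths cannot be reduced to a simple series/parallel combination). Setting node B to ground and injecting 1 A at node A, the 3-node admittance system at A, C, D solves to V_A = Z_AB = 0 + j19.67 Ω = 19.67∠90.0° Ω.
Step 4 — Source phasor: V = 118∠166.6° V = -114.8 + j27.35 V.
Step 5 — Current: I = V / Z = 1.39 + j5.835 A = 5.998∠76.6° A.
Step 6 — Complex power: S = V·I* = 0 + j707.8 VA.
Step 7 — Real power: P = Re(S) = 0 W.
Step 8 — Reactive power: Q = Im(S) = 707.8 VAR.
Step 9 — Apparent power: |S| = 707.8 VA.
Step 10 — Power factor: PF = P/|S| = 0 (lagging).

(a) P = 0 W  (b) Q = 707.8 VAR  (c) S = 707.8 VA  (d) PF = 0 (lagging)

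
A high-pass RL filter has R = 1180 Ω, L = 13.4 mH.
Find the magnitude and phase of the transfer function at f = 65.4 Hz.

Step 1 — Angular frequency: ω = 2π·65.4 = 410.9 rad/s.
Step 2 — Transfer function: H(jω) = jωL/(R + jωL).
Step 3 — Numerator jωL = j·5.506; denominator R + jωL = 1180 + j5.506.
Step 4 — H = 2.177e-05 + j0.004666.
Step 5 — Magnitude: |H| = 0.004666 (-46.6 dB); phase: φ = 89.7°.

|H| = 0.004666 (-46.6 dB), φ = 89.7°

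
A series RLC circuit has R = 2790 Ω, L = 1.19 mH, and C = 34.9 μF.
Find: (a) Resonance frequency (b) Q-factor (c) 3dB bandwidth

Step 1 — Resonance: ω₀ = 1/√(LC) = 1/√(0.00119·3.49e-05) = 4907 rad/s.
Step 2 — f₀ = ω₀/(2π) = 781 Hz.
Step 3 — Series Q: Q = ω₀L/R = 4907·0.00119/2790 = 0.002093.
Step 4 — Bandwidth: Δω = ω₀/Q = 2.345e+06 rad/s; BW = Δω/(2π) = 3.731e+05 Hz.

(a) f₀ = 781 Hz  (b) Q = 0.002093  (c) BW = 3.731e+05 Hz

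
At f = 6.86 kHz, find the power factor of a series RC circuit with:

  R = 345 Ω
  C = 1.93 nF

Step 1 — Angular frequency: ω = 2π·f = 2π·6860 = 4.31e+04 rad/s.
Step 2 — Component impedances:
  R: Z = R = 345 Ω
  C: Z = 1/(jωC) = -j/(ω·C) = 0 - j1.202e+04 Ω
Step 3 — Series combination: Z_total = R + C = 345 - j1.202e+04 Ω = 1.203e+04∠-88.4° Ω.
Step 4 — Power factor: PF = cos(φ) = Re(Z)/|Z| = 345/12026 = 0.02869.
Step 5 — Type: Im(Z) = -1.202e+04 ⇒ leading (phase φ = -88.4°).

PF = 0.02869 (leading, φ = -88.4°)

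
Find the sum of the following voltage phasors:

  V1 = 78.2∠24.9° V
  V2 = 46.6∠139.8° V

Step 1 — Convert each phasor to rectangular form:
  V1 = 78.2·(cos(24.9°) + j·sin(24.9°)) = 70.93 + j32.93 V
  V2 = 46.6·(cos(139.8°) + j·sin(139.8°)) = -35.59 + j30.08 V
Step 2 — Sum components: V_total = 35.34 + j63 V.
Step 3 — Convert to polar: |V_total| = 72.24 V, ∠V_total = 60.7°.

V_total = 72.24∠60.7° V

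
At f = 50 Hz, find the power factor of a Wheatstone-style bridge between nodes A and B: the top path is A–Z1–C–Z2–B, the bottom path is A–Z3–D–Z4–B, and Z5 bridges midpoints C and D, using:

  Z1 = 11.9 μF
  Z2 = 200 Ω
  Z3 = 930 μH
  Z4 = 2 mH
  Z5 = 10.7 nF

Step 1 — Angular frequency: ω = 2π·f = 2π·50 = 314.2 rad/s.
Step 2 — Component impedances:
  Z1: Z = 1/(jωC) = -j/(ω·C) = 0 - j267.5 Ω
  Z2: Z = R = 200 Ω
  Z3: Z = jωL = j·314.2·0.00093 = 0 + j0.2922 Ω
  Z4: Z = jωL = j·314.2·0.002 = 0 + j0.6283 Ω
  Z5: Z = 1/(jωC) = -j/(ω·C) = 0 - j2.975e+05 Ω
Step 3 — Bridge requires nodal analysis (the Z5 bridge couples midpoints C and D, so the two paths cannot be reduced to a simple series/parallel combination). Setting node B to ground and injecting 1 A at node A, the 3-node admittance system at A, C, D solves to V_A = Z_AB = 0.001527 + j0.9225 Ω = 0.9225∠89.9° Ω.
Step 4 — Power factor: PF = cos(φ) = Re(Z)/|Z| = 0.001527/0.9225 = 0.001655.
Step 5 — Type: Im(Z) = 0.9225 ⇒ lagging (phase φ = 89.9°).

PF = 0.001655 (lagging, φ = 89.9°)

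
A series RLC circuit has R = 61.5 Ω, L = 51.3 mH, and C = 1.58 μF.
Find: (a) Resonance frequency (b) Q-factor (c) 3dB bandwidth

Step 1 — Resonance condition Im(Z)=0 gives ω₀ = 1/√(LC).
Step 2 — ω₀ = 1/√(0.0513·1.58e-06) = 3512 rad/s.
Step 3 — f₀ = ω₀/(2π) = 559 Hz.
Step 4 — Series Q: Q = ω₀L/R = 3512·0.0513/61.5 = 2.93.
Step 5 — 3dB bandwidth: Δω = ω₀/Q = 1199 rad/s; BW = Δω/(2π) = 190.8 Hz.

(a) f₀ = 559 Hz  (b) Q = 2.93  (c) BW = 190.8 Hz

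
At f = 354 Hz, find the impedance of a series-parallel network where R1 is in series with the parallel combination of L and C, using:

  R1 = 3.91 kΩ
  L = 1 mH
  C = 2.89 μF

Step 1 — Angular frequency: ω = 2π·f = 2π·354 = 2224 rad/s.
Step 2 — Component impedances:
  R1: Z = R = 3910 Ω
  L: Z = jωL = j·2224·0.001 = 0 + j2.224 Ω
  C: Z = 1/(jωC) = -j/(ω·C) = 0 - j155.6 Ω
Step 3 — Parallel branch: L || C = 1/(1/L + 1/C) = 0 + j2.257 Ω.
Step 4 — Series with R1: Z_total = R1 + (L || C) = 3910 + j2.257 Ω = 3910∠0.0° Ω.

Z = 3910 + j2.257 Ω = 3910∠0.0° Ω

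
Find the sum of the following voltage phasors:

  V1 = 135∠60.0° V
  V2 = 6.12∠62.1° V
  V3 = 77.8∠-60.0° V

Step 1 — Convert each phasor to rectangular form:
  V1 = 135·(cos(60.0°) + j·sin(60.0°)) = 67.5 + j116.9 V
  V2 = 6.12·(cos(62.1°) + j·sin(62.1°)) = 2.864 + j5.409 V
  V3 = 77.8·(cos(-60.0°) + j·sin(-60.0°)) = 38.9 - j67.38 V
Step 2 — Sum components: V_total = 109.3 + j54.95 V.
Step 3 — Convert to polar: |V_total| = 122.3 V, ∠V_total = 26.7°.

V_total = 122.3∠26.7° V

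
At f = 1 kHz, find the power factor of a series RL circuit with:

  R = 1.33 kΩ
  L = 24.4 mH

Step 1 — Angular frequency: ω = 2π·f = 2π·1000 = 6283 rad/s.
Step 2 — Component impedances:
  R: Z = R = 1330 Ω
  L: Z = jωL = j·6283·0.0244 = 0 + j153.3 Ω
Step 3 — Series combination: Z_total = R + L = 1330 + j153.3 Ω = 1339∠6.6° Ω.
Step 4 — Power factor: PF = cos(φ) = Re(Z)/|Z| = 1330/1338.8 = 0.9934.
Step 5 — Type: Im(Z) = 153.3 ⇒ lagging (phase φ = 6.6°).

PF = 0.9934 (lagging, φ = 6.6°)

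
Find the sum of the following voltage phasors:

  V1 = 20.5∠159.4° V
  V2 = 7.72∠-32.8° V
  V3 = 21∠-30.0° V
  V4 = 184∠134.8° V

Step 1 — Convert each phasor to rectangular form:
  V1 = 20.5·(cos(159.4°) + j·sin(159.4°)) = -19.19 + j7.213 V
  V2 = 7.72·(cos(-32.8°) + j·sin(-32.8°)) = 6.489 - j4.182 V
  V3 = 21·(cos(-30.0°) + j·sin(-30.0°)) = 18.19 - j10.5 V
  V4 = 184·(cos(134.8°) + j·sin(134.8°)) = -129.7 + j130.6 V
Step 2 — Sum components: V_total = -124.2 + j123.1 V.
Step 3 — Convert to polar: |V_total| = 174.8 V, ∠V_total = 135.2°.

V_total = 174.8∠135.2° V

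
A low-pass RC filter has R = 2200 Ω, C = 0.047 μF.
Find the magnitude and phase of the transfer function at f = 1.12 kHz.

Step 1 — Angular frequency: ω = 2π·1120 = 7037 rad/s.
Step 2 — Transfer function: H(jω) = 1/(1 + jωRC).
Step 3 — Denominator: 1 + jωRC = 1 + j·7037·2200·4.7e-08 = 1 + j0.7276.
Step 4 — H = 0.6538 - j0.4758.
Step 5 — Magnitude: |H| = 0.8086 (-1.8 dB); phase: φ = -36.0°.

|H| = 0.8086 (-1.8 dB), φ = -36.0°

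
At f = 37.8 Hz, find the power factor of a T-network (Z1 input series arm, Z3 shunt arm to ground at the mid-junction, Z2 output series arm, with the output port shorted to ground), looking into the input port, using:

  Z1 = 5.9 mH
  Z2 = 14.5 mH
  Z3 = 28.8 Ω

Step 1 — Angular frequency: ω = 2π·f = 2π·37.8 = 237.5 rad/s.
Step 2 — Component impedances:
  Z1: Z = jωL = j·237.5·0.0059 = 0 + j1.401 Ω
  Z2: Z = jωL = j·237.5·0.0145 = 0 + j3.444 Ω
  Z3: Z = R = 28.8 Ω
Step 3 — With the output port shorted to ground, the output series arm Z2 runs from the junction to ground; the shunt arm Z3 also runs from the junction to ground. They appear in parallel: Z3 || Z2 = 0.406 + j3.395 Ω.
Step 4 — Series with input arm Z1: Z_in = Z1 + (Z3 || Z2) = 0.406 + j4.797 Ω = 4.814∠85.2° Ω.
Step 5 — Power factor: PF = cos(φ) = Re(Z)/|Z| = 0.406/4.814 = 0.08434.
Step 6 — Type: Im(Z) = 4.797 ⇒ lagging (phase φ = 85.2°).

PF = 0.08434 (lagging, φ = 85.2°)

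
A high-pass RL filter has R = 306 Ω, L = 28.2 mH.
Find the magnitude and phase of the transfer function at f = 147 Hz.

Step 1 — Angular frequency: ω = 2π·147 = 923.6 rad/s.
Step 2 — Transfer function: H(jω) = jωL/(R + jωL).
Step 3 — Numerator jωL = j·26.05; denominator R + jωL = 306 + j26.05.
Step 4 — H = 0.007193 + j0.08451.
Step 5 — Magnitude: |H| = 0.08481 (-21.4 dB); phase: φ = 85.1°.

|H| = 0.08481 (-21.4 dB), φ = 85.1°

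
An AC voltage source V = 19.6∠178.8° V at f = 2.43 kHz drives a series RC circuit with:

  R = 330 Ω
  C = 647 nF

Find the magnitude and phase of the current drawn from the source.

Step 1 — Angular frequency: ω = 2π·f = 2π·2430 = 1.527e+04 rad/s.
Step 2 — Component impedances:
  R: Z = R = 330 Ω
  C: Z = 1/(jωC) = -j/(ω·C) = 0 - j101.2 Ω
Step 3 — Series combination: Z_total = R + C = 330 - j101.2 Ω = 345.2∠-17.1° Ω.
Step 4 — Source phasor: V = 19.6∠178.8° V = -19.6 + j0.4105 V.
Step 5 — Ohm's law: I = V / Z_total = (-19.6 + j0.4105) / (330 - j101.2) = -0.05462 - j0.01551 A.
Step 6 — Convert to polar: |I| = 0.05678 A, ∠I = -164.1°.

I = 0.05678∠-164.1° A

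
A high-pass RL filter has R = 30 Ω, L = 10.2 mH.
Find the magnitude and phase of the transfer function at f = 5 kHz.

Step 1 — Angular frequency: ω = 2π·5000 = 3.142e+04 rad/s.
Step 2 — Transfer function: H(jω) = jωL/(R + jωL).
Step 3 — Numerator jωL = j·320.4; denominator R + jωL = 30 + j320.4.
Step 4 — H = 0.9913 + j0.09281.
Step 5 — Magnitude: |H| = 0.9956 (-0.0 dB); phase: φ = 5.3°.

|H| = 0.9956 (-0.0 dB), φ = 5.3°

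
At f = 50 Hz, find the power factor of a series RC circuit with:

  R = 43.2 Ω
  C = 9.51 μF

Step 1 — Angular frequency: ω = 2π·f = 2π·50 = 314.2 rad/s.
Step 2 — Component impedances:
  R: Z = R = 43.2 Ω
  C: Z = 1/(jωC) = -j/(ω·C) = 0 - j334.7 Ω
Step 3 — Series combination: Z_total = R + C = 43.2 - j334.7 Ω = 337.5∠-82.6° Ω.
Step 4 — Power factor: PF = cos(φ) = Re(Z)/|Z| = 43.2/337.5 = 0.128.
Step 5 — Type: Im(Z) = -334.7 ⇒ leading (phase φ = -82.6°).

PF = 0.128 (leading, φ = -82.6°)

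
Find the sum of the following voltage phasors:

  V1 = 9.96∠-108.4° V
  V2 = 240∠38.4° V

Step 1 — Convert each phasor to rectangular form:
  V1 = 9.96·(cos(-108.4°) + j·sin(-108.4°)) = -3.144 - j9.451 V
  V2 = 240·(cos(38.4°) + j·sin(38.4°)) = 188.1 + j149.1 V
Step 2 — Sum components: V_total = 184.9 + j139.6 V.
Step 3 — Convert to polar: |V_total| = 231.7 V, ∠V_total = 37.1°.

V_total = 231.7∠37.1° V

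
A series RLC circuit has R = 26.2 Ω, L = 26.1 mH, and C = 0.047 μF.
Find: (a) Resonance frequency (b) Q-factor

Step 1 — Resonance condition Im(Z)=0 gives ω₀ = 1/√(LC).
Step 2 — ω₀ = 1/√(0.0261·4.7e-08) = 2.855e+04 rad/s.
Step 3 — f₀ = ω₀/(2π) = 4544 Hz.
Step 4 — Series Q: Q = ω₀L/R = 2.855e+04·0.0261/26.2 = 28.44.

(a) f₀ = 4544 Hz  (b) Q = 28.44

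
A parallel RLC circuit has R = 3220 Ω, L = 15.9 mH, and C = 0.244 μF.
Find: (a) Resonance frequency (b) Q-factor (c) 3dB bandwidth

Step 1 — Resonance: ω₀ = 1/√(LC) = 1/√(0.0159·2.44e-07) = 1.605e+04 rad/s.
Step 2 — f₀ = ω₀/(2π) = 2555 Hz.
Step 3 — Parallel Q: Q = R/(ω₀L) = 3220/(1.605e+04·0.0159) = 12.61.
Step 4 — Bandwidth: Δω = ω₀/Q = 1273 rad/s; BW = Δω/(2π) = 202.6 Hz.

(a) f₀ = 2555 Hz  (b) Q = 12.61  (c) BW = 202.6 Hz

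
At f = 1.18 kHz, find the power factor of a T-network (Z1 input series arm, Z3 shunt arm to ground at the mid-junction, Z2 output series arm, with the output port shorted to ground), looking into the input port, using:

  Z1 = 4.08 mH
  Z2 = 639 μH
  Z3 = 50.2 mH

Step 1 — Angular frequency: ω = 2π·f = 2π·1180 = 7414 rad/s.
Step 2 — Component impedances:
  Z1: Z = jωL = j·7414·0.00408 = 0 + j30.25 Ω
  Z2: Z = jωL = j·7414·0.000639 = 0 + j4.738 Ω
  Z3: Z = jωL = j·7414·0.0502 = 0 + j372.2 Ω
Step 3 — With the output port shorted to ground, the output series arm Z2 runs from the junction to ground; the shunt arm Z3 also runs from the junction to ground. They appear in parallel: Z3 || Z2 = 0 + j4.678 Ω.
Step 4 — Series with input arm Z1: Z_in = Z1 + (Z3 || Z2) = 0 + j34.93 Ω = 34.93∠90.0° Ω.
Step 5 — Power factor: PF = cos(φ) = Re(Z)/|Z| = 0/34.93 = 0.
Step 6 — Type: Im(Z) = 34.93 ⇒ lagging (phase φ = 90.0°).

PF = 0 (lagging, φ = 90.0°)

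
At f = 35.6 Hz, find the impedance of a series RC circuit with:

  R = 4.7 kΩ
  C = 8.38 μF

Step 1 — Angular frequency: ω = 2π·f = 2π·35.6 = 223.7 rad/s.
Step 2 — Component impedances:
  R: Z = R = 4700 Ω
  C: Z = 1/(jωC) = -j/(ω·C) = 0 - j533.5 Ω
Step 3 — Series combination: Z_total = R + C = 4700 - j533.5 Ω = 4730∠-6.5° Ω.

Z = 4700 - j533.5 Ω = 4730∠-6.5° Ω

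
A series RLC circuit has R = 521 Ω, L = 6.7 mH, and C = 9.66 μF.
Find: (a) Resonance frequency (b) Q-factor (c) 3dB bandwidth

Step 1 — Resonance: ω₀ = 1/√(LC) = 1/√(0.0067·9.66e-06) = 3931 rad/s.
Step 2 — f₀ = ω₀/(2π) = 625.6 Hz.
Step 3 — Series Q: Q = ω₀L/R = 3931·0.0067/521 = 0.05055.
Step 4 — Bandwidth: Δω = ω₀/Q = 7.776e+04 rad/s; BW = Δω/(2π) = 1.238e+04 Hz.

(a) f₀ = 625.6 Hz  (b) Q = 0.05055  (c) BW = 1.238e+04 Hz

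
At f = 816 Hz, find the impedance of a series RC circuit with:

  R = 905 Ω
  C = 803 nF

Step 1 — Angular frequency: ω = 2π·f = 2π·816 = 5127 rad/s.
Step 2 — Component impedances:
  R: Z = R = 905 Ω
  C: Z = 1/(jωC) = -j/(ω·C) = 0 - j242.9 Ω
Step 3 — Series combination: Z_total = R + C = 905 - j242.9 Ω = 937∠-15.0° Ω.

Z = 905 - j242.9 Ω = 937∠-15.0° Ω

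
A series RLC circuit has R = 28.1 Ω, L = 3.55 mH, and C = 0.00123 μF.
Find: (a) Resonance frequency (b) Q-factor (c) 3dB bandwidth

Step 1 — Resonance: ω₀ = 1/√(LC) = 1/√(0.00355·1.23e-09) = 4.786e+05 rad/s.
Step 2 — f₀ = ω₀/(2π) = 7.616e+04 Hz.
Step 3 — Series Q: Q = ω₀L/R = 4.786e+05·0.00355/28.1 = 60.46.
Step 4 — Bandwidth: Δω = ω₀/Q = 7915 rad/s; BW = Δω/(2π) = 1260 Hz.

(a) f₀ = 7.616e+04 Hz  (b) Q = 60.46  (c) BW = 1260 Hz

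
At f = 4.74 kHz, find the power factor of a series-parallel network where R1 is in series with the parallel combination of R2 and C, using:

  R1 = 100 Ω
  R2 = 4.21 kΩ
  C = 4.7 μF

Step 1 — Angular frequency: ω = 2π·f = 2π·4740 = 2.978e+04 rad/s.
Step 2 — Component impedances:
  R1: Z = R = 100 Ω
  R2: Z = R = 4210 Ω
  C: Z = 1/(jωC) = -j/(ω·C) = 0 - j7.144 Ω
Step 3 — Parallel branch: R2 || C = 1/(1/R2 + 1/C) = 0.01212 - j7.144 Ω.
Step 4 — Series with R1: Z_total = R1 + (R2 || C) = 100 - j7.144 Ω = 100.3∠-4.1° Ω.
Step 5 — Power factor: PF = cos(φ) = Re(Z)/|Z| = 100.012/100.267 = 0.9975.
Step 6 — Type: Im(Z) = -7.144 ⇒ leading (phase φ = -4.1°).

PF = 0.9975 (leading, φ = -4.1°)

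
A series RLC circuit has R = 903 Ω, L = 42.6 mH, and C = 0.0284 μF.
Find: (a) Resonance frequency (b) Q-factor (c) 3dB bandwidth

Step 1 — Resonance: ω₀ = 1/√(LC) = 1/√(0.0426·2.84e-08) = 2.875e+04 rad/s.
Step 2 — f₀ = ω₀/(2π) = 4576 Hz.
Step 3 — Series Q: Q = ω₀L/R = 2.875e+04·0.0426/903 = 1.356.
Step 4 — Bandwidth: Δω = ω₀/Q = 2.12e+04 rad/s; BW = Δω/(2π) = 3374 Hz.

(a) f₀ = 4576 Hz  (b) Q = 1.356  (c) BW = 3374 Hz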